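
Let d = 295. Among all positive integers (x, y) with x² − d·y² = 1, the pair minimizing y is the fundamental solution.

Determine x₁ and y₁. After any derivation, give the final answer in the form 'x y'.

[17; 5,1,2,3,2,6,2,3,2,1,5,34] for √295; ℓ=12 ⇒ convergent index 11
k=0  a_k=17  p_k/q_k = 17/1
k=1  a_k=5  p_k/q_k = 86/5
…
k=3  a_k=2  p_k/q_k = 292/17
…
k=5  a_k=2  p_k/q_k = 2250/131
…
k=8  a_k=3  p_k/q_k = 108103/6294
k=9  a_k=2  p_k/q_k = 247414/14405
k=10  a_k=1  p_k/q_k = 355517/20699
k=11  a_k=5  p_k/q_k = 2024999/117900
fundamental: x₁=2024999, y₁=117900  (since 4100620950001 − 295·13900410000 = 1)

2024999 117900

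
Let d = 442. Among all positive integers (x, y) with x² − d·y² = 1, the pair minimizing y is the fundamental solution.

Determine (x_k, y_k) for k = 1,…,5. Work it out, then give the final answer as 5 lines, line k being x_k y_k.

883 42
1559377 74172
2753858899 130987710
4863313256257 231324221688
8588608456690963 408518444513298

d=442: √d = [21; 42] (ℓ=1, odd), read p_1/q_1
i=0: a=21 ⇒ p=21, q=1
i=1: a=42 ⇒ p=883, q=42
→ (883, 42).  Check: 883²=779689, 442·42²=779688, difference 1.
(x_2, y_2) = (883·883 + 442·42·42, 883·42 + 42·883) = (1559377, 74172)
(x_3, y_3) = (883·1559377 + 442·42·74172, 883·74172 + 42·1559377) = (2753858899, 130987710)
(x_4, y_4) = (883·2753858899 + 442·42·130987710, 883·130987710 + 42·2753858899) = (4863313256257, 231324221688)
(x_5, y_5) = (883·4863313256257 + 442·42·231324221688, 883·231324221688 + 42·4863313256257) = (8588608456690963, 408518444513298)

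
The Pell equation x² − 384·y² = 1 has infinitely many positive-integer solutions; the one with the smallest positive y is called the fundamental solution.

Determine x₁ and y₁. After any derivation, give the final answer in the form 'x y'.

√384 = [19; 1,1,2,9,2,1,1,38, …], period ℓ=8 (even) → k=7
k=0  a_k=19  p_k/q_k = 19/1
…
k=6  a_k=1  p_k/q_k = 2861/146
k=7  a_k=1  p_k/q_k = 4801/245
(x₁, y₁) = (4801, 245);  4801² − 384·245² = 1 ✓

4801 245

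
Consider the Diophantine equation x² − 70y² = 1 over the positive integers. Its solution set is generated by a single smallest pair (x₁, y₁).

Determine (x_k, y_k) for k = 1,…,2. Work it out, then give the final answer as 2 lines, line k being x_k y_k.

251 30
126001 15060

d=70: √d = [8; 2,1,2,1,2,16] (ℓ=6, even), read p_5/q_5
i=0: a=8 ⇒ p=8, q=1
…
i=3: a=2 ⇒ p=67, q=8
i=4: a=1 ⇒ p=92, q=11
i=5: a=2 ⇒ p=251, q=30
→ (251, 30).  Check: 251²=63001, 70·30²=63000, difference 1.
n=2: (251,30)∘(251,30) = (251·251+70·30·30, 251·30+30·251) = (126001,15060)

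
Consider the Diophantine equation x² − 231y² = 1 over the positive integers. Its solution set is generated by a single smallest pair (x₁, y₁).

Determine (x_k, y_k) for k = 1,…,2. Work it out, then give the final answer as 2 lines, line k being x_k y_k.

76 5
11551 760

d=231: √d = [15; 5,30] (ℓ=2, even), read p_1/q_1
k=0  a_k=15  p_k/q_k = 15/1
k=1  a_k=5  p_k/q_k = 76/5
(x₁, y₁) = (76, 5);  76² − 231·5² = 1 ✓
(x_2, y_2) = (76·76 + 231·5·5, 76·5 + 5·76) = (11551, 760)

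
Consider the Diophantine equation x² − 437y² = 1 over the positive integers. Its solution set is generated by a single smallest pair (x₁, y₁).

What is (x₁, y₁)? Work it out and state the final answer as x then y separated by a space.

4599 220

[20; 1,9,2,9,1,40] for √437; ℓ=6 ⇒ convergent index 5
step 0: (20, 1)  from 20·(1,0) + (0,1)
…
step 2: (209, 10)  from 9·(21,1) + (20,1)
…
step 4: (4160, 199)  from 9·(439,21) + (209,10)
step 5: (4599, 220)  from 1·(4160,199) + (439,21)
→ (4599, 220).  Check: 4599²=21150801, 437·220²=21150800, difference 1.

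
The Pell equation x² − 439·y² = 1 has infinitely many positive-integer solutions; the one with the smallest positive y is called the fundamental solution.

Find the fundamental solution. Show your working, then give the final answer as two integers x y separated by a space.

440 21

√439 → a₀=20, period (1,19,1,40); ℓ=4 even so k=3
k=0  a_k=20  p_k/q_k = 20/1
k=1  a_k=1  p_k/q_k = 21/1
k=2  a_k=19  p_k/q_k = 419/20
k=3  a_k=1  p_k/q_k = 440/21
(x₁, y₁) = (440, 21);  440² − 439·21² = 1 ✓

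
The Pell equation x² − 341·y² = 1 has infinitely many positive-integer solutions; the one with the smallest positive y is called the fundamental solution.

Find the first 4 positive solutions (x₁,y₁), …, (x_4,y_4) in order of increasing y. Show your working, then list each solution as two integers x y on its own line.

10626551 575460
225847172311201 12230310076920
4799952989541519968951 259932027556408030380
102013890481930631287980124801 5524361894723138392975161840

√341 = [18; 2,6,1,8,2,…,6,2,36, …], period ℓ=14 (even) → k=13
step 0: (18, 1)  from 18·(1,0) + (0,1)
…
step 2: (240, 13)  from 6·(37,2) + (18,1)
…
step 7: (20479, 1109)  from 2·(7645,414) + (5189,281)
step 8: (28124, 1523)  from 1·(20479,1109) + (7645,414)
step 9: (76727, 4155)  from 2·(28124,1523) + (20479,1109)
step 10: (641940, 34763)  from 8·(76727,4155) + (28124,1523)
step 11: (718667, 38918)  from 1·(641940,34763) + (76727,4155)
step 12: (4953942, 268271)  from 6·(718667,38918) + (641940,34763)
step 13: (10626551, 575460)  from 2·(4953942,268271) + (718667,38918)
(x₁, y₁) = (10626551, 575460);  10626551² − 341·575460² = 1 ✓
(10626551+575460√341)^2 = 225847172311201 + 12230310076920√341
(10626551+575460√341)^3 = 4799952989541519968951 + 259932027556408030380√341
(10626551+575460√341)^4 = 102013890481930631287980124801 + 5524361894723138392975161840√341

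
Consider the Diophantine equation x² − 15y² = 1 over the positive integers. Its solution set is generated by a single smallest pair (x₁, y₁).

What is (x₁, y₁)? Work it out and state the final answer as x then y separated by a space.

[3; 1,6] for √15; ℓ=2 ⇒ convergent index 1
k=0  a_k=3  p_k/q_k = 3/1
k=1  a_k=1  p_k/q_k = 4/1
(x₁, y₁) = (4, 1);  4² − 15·1² = 1 ✓

4 1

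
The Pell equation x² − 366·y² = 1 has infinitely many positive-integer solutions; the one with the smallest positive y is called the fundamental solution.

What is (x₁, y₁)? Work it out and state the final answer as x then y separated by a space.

907925 47458

√366 → a₀=19, period (7,1,1,1,2,12,2,1,1,1,7,38); ℓ=12 even so k=11
k=0  a_k=19  p_k/q_k = 19/1
k=1  a_k=7  p_k/q_k = 134/7
…
k=4  a_k=1  p_k/q_k = 440/23
…
k=6  a_k=12  p_k/q_k = 14444/755
…
k=8  a_k=1  p_k/q_k = 44499/2326
…
k=10  a_k=1  p_k/q_k = 119053/6223
k=11  a_k=7  p_k/q_k = 907925/47458
fundamental: x₁=907925, y₁=47458  (since 824327805625 − 366·2252261764 = 1)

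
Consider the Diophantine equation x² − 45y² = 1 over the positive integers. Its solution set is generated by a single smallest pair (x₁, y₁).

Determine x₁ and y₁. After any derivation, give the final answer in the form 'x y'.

√45 → a₀=6, period (1,2,2,2,1,12); ℓ=6 even so k=5
i=0: a=6 ⇒ p=6, q=1
…
i=2: a=2 ⇒ p=20, q=3
i=3: a=2 ⇒ p=47, q=7
i=4: a=2 ⇒ p=114, q=17
i=5: a=1 ⇒ p=161, q=24
fundamental: x₁=161, y₁=24  (since 25921 − 45·576 = 1)

161 24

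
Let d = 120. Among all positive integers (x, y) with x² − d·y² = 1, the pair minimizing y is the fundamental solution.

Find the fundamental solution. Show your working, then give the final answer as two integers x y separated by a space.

d=120: √d = [10; 1,20] (ℓ=2, even), read p_1/q_1
k=0  a_k=10  p_k/q_k = 10/1
k=1  a_k=1  p_k/q_k = 11/1
→ (11, 1).  Check: 11²=121, 120·1²=120, difference 1.

11 1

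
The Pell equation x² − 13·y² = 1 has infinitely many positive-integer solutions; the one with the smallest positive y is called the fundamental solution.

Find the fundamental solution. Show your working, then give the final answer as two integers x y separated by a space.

d=13: √d = [3; 1,1,1,1,6] (ℓ=5, odd), read p_9/q_9
a_0=3:  p_0=3·1+0=3,  q_0=3·0+1=1
a_1=1:  p_1=1·3+1=4,  q_1=1·1+0=1
…
a_5=6:  p_5=6·18+11=119,  q_5=6·5+3=33
…
a_8=1:  p_8=1·256+137=393,  q_8=1·71+38=109
a_9=1:  p_9=1·393+256=649,  q_9=1·109+71=180
→ (649, 180).  Check: 649²=421201, 13·180²=421200, difference 1.

649 180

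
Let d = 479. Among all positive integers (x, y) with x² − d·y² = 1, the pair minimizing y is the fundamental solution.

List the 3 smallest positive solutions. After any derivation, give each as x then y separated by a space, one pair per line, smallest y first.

[21; 1,7,1,3,2,21,2,3,1,7,1,42] for √479; ℓ=12 ⇒ convergent index 11
step 0: (21, 1)  from 21·(1,0) + (0,1)
…
step 2: (175, 8)  from 7·(22,1) + (21,1)
step 3: (197, 9)  from 1·(175,8) + (22,1)
…
step 5: (1729, 79)  from 2·(766,35) + (197,9)
…
step 7: (75879, 3467)  from 2·(37075,1694) + (1729,79)
step 8: (264712, 12095)  from 3·(75879,3467) + (37075,1694)
step 9: (340591, 15562)  from 1·(264712,12095) + (75879,3467)
step 10: (2648849, 121029)  from 7·(340591,15562) + (264712,12095)
step 11: (2989440, 136591)  from 1·(2648849,121029) + (340591,15562)
fundamental: x₁=2989440, y₁=136591  (since 8936751513600 − 479·18657101281 = 1)
k=2:  x_2 = 2989440·2989440+479·136591·136591 = 17873503027199,  y_2 = 2989440·136591+136591·2989440 = 816661198080
k=3:  x_3 = 2989440·17873503027199+479·136591·816661198080 = 106863529779256567680,  y_3 = 2989440·816661198080+136591·17873503027199 = 4882719303976413809

2989440 136591
17873503027199 816661198080
106863529779256567680 4882719303976413809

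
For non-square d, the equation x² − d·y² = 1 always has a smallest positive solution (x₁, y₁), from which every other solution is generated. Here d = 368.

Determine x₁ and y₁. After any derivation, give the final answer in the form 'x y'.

√368 = [19; 5,2,5,38, …], period ℓ=4 (even) → k=3
k=0  a_k=19  p_k/q_k = 19/1
k=1  a_k=5  p_k/q_k = 96/5
k=2  a_k=2  p_k/q_k = 211/11
k=3  a_k=5  p_k/q_k = 1151/60
fundamental: x₁=1151, y₁=60  (since 1324801 − 368·3600 = 1)

1151 60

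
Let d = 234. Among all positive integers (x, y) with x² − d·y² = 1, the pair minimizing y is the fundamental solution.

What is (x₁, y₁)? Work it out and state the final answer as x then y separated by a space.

5201 340

d=234: √d = [15; 3,2,1,2,1,2,3,30] (ℓ=8, even), read p_7/q_7
step 0: (15, 1)  from 15·(1,0) + (0,1)
step 1: (46, 3)  from 3·(15,1) + (1,0)
step 2: (107, 7)  from 2·(46,3) + (15,1)
step 3: (153, 10)  from 1·(107,7) + (46,3)
…
step 6: (1545, 101)  from 2·(566,37) + (413,27)
step 7: (5201, 340)  from 3·(1545,101) + (566,37)
fundamental: x₁=5201, y₁=340  (since 27050401 − 234·115600 = 1)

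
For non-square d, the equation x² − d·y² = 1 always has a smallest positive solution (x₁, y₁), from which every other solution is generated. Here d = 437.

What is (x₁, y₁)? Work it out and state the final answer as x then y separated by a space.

4599 220

[20; 1,9,2,9,1,40] for √437; ℓ=6 ⇒ convergent index 5
step 0: (20, 1)  from 20·(1,0) + (0,1)
step 1: (21, 1)  from 1·(20,1) + (1,0)
step 2: (209, 10)  from 9·(21,1) + (20,1)
step 3: (439, 21)  from 2·(209,10) + (21,1)
step 4: (4160, 199)  from 9·(439,21) + (209,10)
step 5: (4599, 220)  from 1·(4160,199) + (439,21)
(x₁, y₁) = (4599, 220);  4599² − 437·220² = 1 ✓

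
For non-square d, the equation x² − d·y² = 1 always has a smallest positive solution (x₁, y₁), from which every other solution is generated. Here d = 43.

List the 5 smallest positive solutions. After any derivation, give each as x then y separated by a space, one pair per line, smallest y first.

3482 531
24248647 3697884
168867574226 25752063645
1175993762661217 179337367525896
8189620394305140962 1248905401698276099

[6; 1,1,3,1,5,1,3,1,1,12] for √43; ℓ=10 ⇒ convergent index 9
k=0  a_k=6  p_k/q_k = 6/1
k=1  a_k=1  p_k/q_k = 7/1
k=2  a_k=1  p_k/q_k = 13/2
k=3  a_k=3  p_k/q_k = 46/7
…
k=6  a_k=1  p_k/q_k = 400/61
…
k=8  a_k=1  p_k/q_k = 1941/296
k=9  a_k=1  p_k/q_k = 3482/531
(x₁, y₁) = (3482, 531);  3482² − 43·531² = 1 ✓
(x_2, y_2) = (3482·3482 + 43·531·531, 3482·531 + 531·3482) = (24248647, 3697884)
(x_3, y_3) = (3482·24248647 + 43·531·3697884, 3482·3697884 + 531·24248647) = (168867574226, 25752063645)
(x_4, y_4) = (3482·168867574226 + 43·531·25752063645, 3482·25752063645 + 531·168867574226) = (1175993762661217, 179337367525896)
(x_5, y_5) = (3482·1175993762661217 + 43·531·179337367525896, 3482·179337367525896 + 531·1175993762661217) = (8189620394305140962, 1248905401698276099)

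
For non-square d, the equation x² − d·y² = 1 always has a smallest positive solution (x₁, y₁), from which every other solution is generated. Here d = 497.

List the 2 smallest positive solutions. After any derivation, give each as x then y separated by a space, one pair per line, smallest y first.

1201887 53912
2889064721537 129592263888

√497 = [22; 3,2,2,5,6,5,2,2,3,44, …], period ℓ=10 (even) → k=9
k=0  a_k=22  p_k/q_k = 22/1
…
k=2  a_k=2  p_k/q_k = 156/7
…
k=8  a_k=2  p_k/q_k = 352750/15823
k=9  a_k=3  p_k/q_k = 1201887/53912
→ (1201887, 53912).  Check: 1201887²=1444532360769, 497·53912²=1444532360768, difference 1.
(x_2, y_2) = (1201887·1201887 + 497·53912·53912, 1201887·53912 + 53912·1201887) = (2889064721537, 129592263888)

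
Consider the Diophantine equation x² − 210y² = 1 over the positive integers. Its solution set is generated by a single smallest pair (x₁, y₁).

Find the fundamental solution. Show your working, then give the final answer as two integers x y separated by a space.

29 2

d=210: √d = [14; 2,28] (ℓ=2, even), read p_1/q_1
a_0=14:  p_0=14·1+0=14,  q_0=14·0+1=1
a_1=2:  p_1=2·14+1=29,  q_1=2·1+0=2
(x₁, y₁) = (29, 2);  29² − 210·2² = 1 ✓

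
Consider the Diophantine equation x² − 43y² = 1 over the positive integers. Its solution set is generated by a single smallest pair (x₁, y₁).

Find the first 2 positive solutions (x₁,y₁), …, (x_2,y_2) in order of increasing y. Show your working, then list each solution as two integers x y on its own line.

√43 → a₀=6, period (1,1,3,1,5,1,3,1,1,12); ℓ=10 even so k=9
i=0: a=6 ⇒ p=6, q=1
…
i=2: a=1 ⇒ p=13, q=2
i=3: a=3 ⇒ p=46, q=7
…
i=6: a=1 ⇒ p=400, q=61
…
i=8: a=1 ⇒ p=1941, q=296
i=9: a=1 ⇒ p=3482, q=531
→ (3482, 531).  Check: 3482²=12124324, 43·531²=12124323, difference 1.
n=2: (3482,531)∘(3482,531) = (3482·3482+43·531·531, 3482·531+531·3482) = (24248647,3697884)

3482 531
24248647 3697884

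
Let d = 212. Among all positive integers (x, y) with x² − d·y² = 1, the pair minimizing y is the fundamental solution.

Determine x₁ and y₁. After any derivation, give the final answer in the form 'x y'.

66249 4550

[14; 1,1,3,1,1,…,1,1,28] for √212; ℓ=14 ⇒ convergent index 13
i=0: a=14 ⇒ p=14, q=1
…
i=5: a=1 ⇒ p=233, q=16
i=6: a=1 ⇒ p=364, q=25
i=7: a=6 ⇒ p=2417, q=166
i=8: a=1 ⇒ p=2781, q=191
i=9: a=1 ⇒ p=5198, q=357
i=10: a=1 ⇒ p=7979, q=548
…
i=12: a=1 ⇒ p=37114, q=2549
i=13: a=1 ⇒ p=66249, q=4550
(x₁, y₁) = (66249, 4550);  66249² − 212·4550² = 1 ✓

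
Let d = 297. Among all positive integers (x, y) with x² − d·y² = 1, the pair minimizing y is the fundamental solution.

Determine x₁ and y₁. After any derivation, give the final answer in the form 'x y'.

d=297: √d = [17; 4,3,1,1,2,1,1,3,4,34] (ℓ=10, even), read p_9/q_9
k=0  a_k=17  p_k/q_k = 17/1
…
k=6  a_k=1  p_k/q_k = 1844/107
k=7  a_k=1  p_k/q_k = 3171/184
k=8  a_k=3  p_k/q_k = 11357/659
k=9  a_k=4  p_k/q_k = 48599/2820
fundamental: x₁=48599, y₁=2820  (since 2361862801 − 297·7952400 = 1)

48599 2820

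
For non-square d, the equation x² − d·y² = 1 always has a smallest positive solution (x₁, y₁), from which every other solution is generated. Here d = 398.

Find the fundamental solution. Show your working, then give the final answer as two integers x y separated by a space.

399 20

√398 = [19; 1,18,1,38, …], period ℓ=4 (even) → k=3
a_0=19:  p_0=19·1+0=19,  q_0=19·0+1=1
a_1=1:  p_1=1·19+1=20,  q_1=1·1+0=1
a_2=18:  p_2=18·20+19=379,  q_2=18·1+1=19
a_3=1:  p_3=1·379+20=399,  q_3=1·19+1=20
(x₁, y₁) = (399, 20);  399² − 398·20² = 1 ✓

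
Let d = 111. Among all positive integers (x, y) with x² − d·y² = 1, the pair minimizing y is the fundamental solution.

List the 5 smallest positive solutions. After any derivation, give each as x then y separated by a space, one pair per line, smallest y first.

295 28
174049 16520
102688615 9746772
60586108801 5750578960
35745701503975 3392831839628

√111 = [10; 1,1,6,1,1,20, …], period ℓ=6 (even) → k=5
k=0  a_k=10  p_k/q_k = 10/1
k=1  a_k=1  p_k/q_k = 11/1
…
k=3  a_k=6  p_k/q_k = 137/13
k=4  a_k=1  p_k/q_k = 158/15
k=5  a_k=1  p_k/q_k = 295/28
fundamental: x₁=295, y₁=28  (since 87025 − 111·784 = 1)
k=2:  x_2 = 295·295+111·28·28 = 174049,  y_2 = 295·28+28·295 = 16520
k=3:  x_3 = 295·174049+111·28·16520 = 102688615,  y_3 = 295·16520+28·174049 = 9746772
k=4:  x_4 = 295·102688615+111·28·9746772 = 60586108801,  y_4 = 295·9746772+28·102688615 = 5750578960
k=5:  x_5 = 295·60586108801+111·28·5750578960 = 35745701503975,  y_5 = 295·5750578960+28·60586108801 = 3392831839628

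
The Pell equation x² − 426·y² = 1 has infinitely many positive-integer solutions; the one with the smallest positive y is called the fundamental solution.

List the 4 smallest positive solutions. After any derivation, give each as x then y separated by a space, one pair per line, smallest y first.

88751 4300
15753480001 763258600
2796274207048751 135479928012900
496344264283813920001 24047958181382517200

[20; 1,1,1,3,2,6,2,3,1,1,1,40] for √426; ℓ=12 ⇒ convergent index 11
a_0=20:  p_0=20·1+0=20,  q_0=20·0+1=1
a_1=1:  p_1=1·20+1=21,  q_1=1·1+0=1
…
a_3=1:  p_3=1·41+21=62,  q_3=1·2+1=3
…
a_6=6:  p_6=6·516+227=3323,  q_6=6·25+11=161
…
a_8=3:  p_8=3·7162+3323=24809,  q_8=3·347+161=1202
a_9=1:  p_9=1·24809+7162=31971,  q_9=1·1202+347=1549
a_10=1:  p_10=1·31971+24809=56780,  q_10=1·1549+1202=2751
a_11=1:  p_11=1·56780+31971=88751,  q_11=1·2751+1549=4300
(x₁, y₁) = (88751, 4300);  88751² − 426·4300² = 1 ✓
n=2: (88751,4300)∘(88751,4300) = (88751·88751+426·4300·4300, 88751·4300+4300·88751) = (15753480001,763258600)
n=3: (15753480001,763258600)∘(88751,4300) = (88751·15753480001+426·4300·763258600, 88751·763258600+4300·15753480001) = (2796274207048751,135479928012900)
n=4: (2796274207048751,135479928012900)∘(88751,4300) = (88751·2796274207048751+426·4300·135479928012900, 88751·135479928012900+4300·2796274207048751) = (496344264283813920001,24047958181382517200)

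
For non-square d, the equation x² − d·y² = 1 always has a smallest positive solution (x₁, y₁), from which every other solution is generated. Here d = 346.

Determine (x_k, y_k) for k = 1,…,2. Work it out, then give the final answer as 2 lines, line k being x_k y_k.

17299 930
598510801 32176140

[18; 1,1,1,1,36] for √346; ℓ=5 ⇒ convergent index 9
step 0: (18, 1)  from 18·(1,0) + (0,1)
…
step 3: (56, 3)  from 1·(37,2) + (19,1)
step 4: (93, 5)  from 1·(56,3) + (37,2)
…
step 8: (10398, 559)  from 1·(6901,371) + (3497,188)
step 9: (17299, 930)  from 1·(10398,559) + (6901,371)
(x₁, y₁) = (17299, 930);  17299² − 346·930² = 1 ✓
n=2: (17299,930)∘(17299,930) = (17299·17299+346·930·930, 17299·930+930·17299) = (598510801,32176140)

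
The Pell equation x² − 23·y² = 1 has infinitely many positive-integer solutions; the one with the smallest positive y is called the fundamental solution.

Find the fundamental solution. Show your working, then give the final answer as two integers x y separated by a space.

24 5

√23 → a₀=4, period (1,3,1,8); ℓ=4 even so k=3
i=0: a=4 ⇒ p=4, q=1
…
i=2: a=3 ⇒ p=19, q=4
i=3: a=1 ⇒ p=24, q=5
(x₁, y₁) = (24, 5);  24² − 23·5² = 1 ✓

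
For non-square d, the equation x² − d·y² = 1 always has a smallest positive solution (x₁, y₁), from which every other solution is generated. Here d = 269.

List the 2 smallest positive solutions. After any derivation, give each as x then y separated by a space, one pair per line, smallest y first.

13449 820
361751201 22056360

d=269: √d = [16; 2,2,32] (ℓ=3, odd), read p_5/q_5
k=0  a_k=16  p_k/q_k = 16/1
…
k=2  a_k=2  p_k/q_k = 82/5
…
k=4  a_k=2  p_k/q_k = 5396/329
k=5  a_k=2  p_k/q_k = 13449/820
(x₁, y₁) = (13449, 820);  13449² − 269·820² = 1 ✓
n=2: (13449,820)∘(13449,820) = (13449·13449+269·820·820, 13449·820+820·13449) = (361751201,22056360)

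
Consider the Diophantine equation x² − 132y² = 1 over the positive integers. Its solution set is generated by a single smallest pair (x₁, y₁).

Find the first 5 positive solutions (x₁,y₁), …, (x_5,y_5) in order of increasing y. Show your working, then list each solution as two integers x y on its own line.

23 2
1057 92
48599 4230
2234497 194488
102738263 8942218

√132 → a₀=11, period (2,22); ℓ=2 even so k=1
step 0: (11, 1)  from 11·(1,0) + (0,1)
step 1: (23, 2)  from 2·(11,1) + (1,0)
(x₁, y₁) = (23, 2);  23² − 132·2² = 1 ✓
(23+2√132)^2 = 1057 + 92√132
(23+2√132)^3 = 48599 + 4230√132
(23+2√132)^4 = 2234497 + 194488√132
(23+2√132)^5 = 102738263 + 8942218√132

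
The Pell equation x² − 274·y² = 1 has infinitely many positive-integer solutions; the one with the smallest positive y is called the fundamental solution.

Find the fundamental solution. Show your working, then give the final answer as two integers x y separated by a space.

[16; 1,1,4,4,1,1,32] for √274; ℓ=7 ⇒ convergent index 13
a_0=16:  p_0=16·1+0=16,  q_0=16·0+1=1
…
a_2=1:  p_2=1·17+16=33,  q_2=1·1+1=2
…
a_4=4:  p_4=4·149+33=629,  q_4=4·9+2=38
a_5=1:  p_5=1·629+149=778,  q_5=1·38+9=47
a_6=1:  p_6=1·778+629=1407,  q_6=1·47+38=85
a_7=32:  p_7=32·1407+778=45802,  q_7=32·85+47=2767
…
a_11=4:  p_11=4·419253+93011=1770023,  q_11=4·25328+5619=106931
a_12=1:  p_12=1·1770023+419253=2189276,  q_12=1·106931+25328=132259
a_13=1:  p_13=1·2189276+1770023=3959299,  q_13=1·132259+106931=239190
(x₁, y₁) = (3959299, 239190);  3959299² − 274·239190² = 1 ✓

3959299 239190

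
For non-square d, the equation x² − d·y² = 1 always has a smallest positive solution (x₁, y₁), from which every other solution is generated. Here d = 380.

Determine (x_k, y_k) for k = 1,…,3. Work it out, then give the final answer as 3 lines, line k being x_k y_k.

39 2
3041 156
237159 12166

√380 → a₀=19, period (2,38); ℓ=2 even so k=1
k=0  a_k=19  p_k/q_k = 19/1
k=1  a_k=2  p_k/q_k = 39/2
→ (39, 2).  Check: 39²=1521, 380·2²=1520, difference 1.
n=2: (39,2)∘(39,2) = (39·39+380·2·2, 39·2+2·39) = (3041,156)
n=3: (3041,156)∘(39,2) = (39·3041+380·2·156, 39·156+2·3041) = (237159,12166)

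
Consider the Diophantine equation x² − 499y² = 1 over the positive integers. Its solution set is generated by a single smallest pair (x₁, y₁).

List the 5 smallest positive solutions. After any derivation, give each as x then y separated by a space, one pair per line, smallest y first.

4490 201
40320199 1804980
362075382530 16208720199
3251436894799201 145554305582040
29197902953221442450 1307077647917999001

d=499: √d = [22; 2,1,21,1,2,44] (ℓ=6, even), read p_5/q_5
i=0: a=22 ⇒ p=22, q=1
i=1: a=2 ⇒ p=45, q=2
…
i=3: a=21 ⇒ p=1452, q=65
i=4: a=1 ⇒ p=1519, q=68
i=5: a=2 ⇒ p=4490, q=201
fundamental: x₁=4490, y₁=201  (since 20160100 − 499·40401 = 1)
(x_2, y_2) = (4490·4490 + 499·201·201, 4490·201 + 201·4490) = (40320199, 1804980)
(x_3, y_3) = (4490·40320199 + 499·201·1804980, 4490·1804980 + 201·40320199) = (362075382530, 16208720199)
(x_4, y_4) = (4490·362075382530 + 499·201·16208720199, 4490·16208720199 + 201·362075382530) = (3251436894799201, 145554305582040)
(x_5, y_5) = (4490·3251436894799201 + 499·201·145554305582040, 4490·145554305582040 + 201·3251436894799201) = (29197902953221442450, 1307077647917999001)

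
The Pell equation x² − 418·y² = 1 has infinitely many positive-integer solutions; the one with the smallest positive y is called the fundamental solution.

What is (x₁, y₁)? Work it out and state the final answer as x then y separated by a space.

33857 1656

√418 → a₀=20, period (2,4,20,4,2,40); ℓ=6 even so k=5
k=0  a_k=20  p_k/q_k = 20/1
k=1  a_k=2  p_k/q_k = 41/2
k=2  a_k=4  p_k/q_k = 184/9
k=3  a_k=20  p_k/q_k = 3721/182
k=4  a_k=4  p_k/q_k = 15068/737
k=5  a_k=2  p_k/q_k = 33857/1656
→ (33857, 1656).  Check: 33857²=1146296449, 418·1656²=1146296448, difference 1.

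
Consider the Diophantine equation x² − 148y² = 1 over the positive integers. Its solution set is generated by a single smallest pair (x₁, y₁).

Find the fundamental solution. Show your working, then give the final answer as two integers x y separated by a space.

73 6

√148 → a₀=12, period (6,24); ℓ=2 even so k=1
step 0: (12, 1)  from 12·(1,0) + (0,1)
step 1: (73, 6)  from 6·(12,1) + (1,0)
→ (73, 6).  Check: 73²=5329, 148·6²=5328, difference 1.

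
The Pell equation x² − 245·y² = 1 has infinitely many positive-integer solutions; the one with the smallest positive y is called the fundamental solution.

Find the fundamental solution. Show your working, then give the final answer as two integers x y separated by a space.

[15; 1,1,1,7,6,7,1,1,1,30] for √245; ℓ=10 ⇒ convergent index 9
step 0: (15, 1)  from 15·(1,0) + (0,1)
…
step 5: (2207, 141)  from 6·(360,23) + (47,3)
…
step 8: (33825, 2161)  from 1·(18016,1151) + (15809,1010)
step 9: (51841, 3312)  from 1·(33825,2161) + (18016,1151)
fundamental: x₁=51841, y₁=3312  (since 2687489281 − 245·10969344 = 1)

51841 3312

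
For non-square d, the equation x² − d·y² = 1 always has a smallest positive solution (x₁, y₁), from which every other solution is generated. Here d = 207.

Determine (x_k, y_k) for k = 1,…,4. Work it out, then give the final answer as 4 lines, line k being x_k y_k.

1151 80
2649601 184160
6099380351 423936240
14040770918401 975901040320

d=207: √d = [14; 2,1,1,2,1,1,2,28] (ℓ=8, even), read p_7/q_7
k=0  a_k=14  p_k/q_k = 14/1
k=1  a_k=2  p_k/q_k = 29/2
k=2  a_k=1  p_k/q_k = 43/3
…
k=6  a_k=1  p_k/q_k = 446/31
k=7  a_k=2  p_k/q_k = 1151/80
→ (1151, 80).  Check: 1151²=1324801, 207·80²=1324800, difference 1.
n=2: (1151,80)∘(1151,80) = (1151·1151+207·80·80, 1151·80+80·1151) = (2649601,184160)
n=3: (2649601,184160)∘(1151,80) = (1151·2649601+207·80·184160, 1151·184160+80·2649601) = (6099380351,423936240)
n=4: (6099380351,423936240)∘(1151,80) = (1151·6099380351+207·80·423936240, 1151·423936240+80·6099380351) = (14040770918401,975901040320)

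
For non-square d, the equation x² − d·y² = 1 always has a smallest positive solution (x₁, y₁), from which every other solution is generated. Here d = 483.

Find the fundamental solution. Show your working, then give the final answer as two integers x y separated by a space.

√483 = [21; 1,42, …], period ℓ=2 (even) → k=1
i=0: a=21 ⇒ p=21, q=1
i=1: a=1 ⇒ p=22, q=1
(x₁, y₁) = (22, 1);  22² − 483·1² = 1 ✓

22 1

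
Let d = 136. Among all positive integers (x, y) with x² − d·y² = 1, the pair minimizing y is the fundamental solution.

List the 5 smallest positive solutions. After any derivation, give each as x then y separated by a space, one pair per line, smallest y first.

[11; 1,1,1,22] for √136; ℓ=4 ⇒ convergent index 3
step 0: (11, 1)  from 11·(1,0) + (0,1)
step 1: (12, 1)  from 1·(11,1) + (1,0)
step 2: (23, 2)  from 1·(12,1) + (11,1)
step 3: (35, 3)  from 1·(23,2) + (12,1)
fundamental: x₁=35, y₁=3  (since 1225 − 136·9 = 1)
k=2:  x_2 = 35·35+136·3·3 = 2449,  y_2 = 35·3+3·35 = 210
k=3:  x_3 = 35·2449+136·3·210 = 171395,  y_3 = 35·210+3·2449 = 14697
k=4:  x_4 = 35·171395+136·3·14697 = 11995201,  y_4 = 35·14697+3·171395 = 1028580
k=5:  x_5 = 35·11995201+136·3·1028580 = 839492675,  y_5 = 35·1028580+3·11995201 = 71985903

35 3
2449 210
171395 14697
11995201 1028580
839492675 71985903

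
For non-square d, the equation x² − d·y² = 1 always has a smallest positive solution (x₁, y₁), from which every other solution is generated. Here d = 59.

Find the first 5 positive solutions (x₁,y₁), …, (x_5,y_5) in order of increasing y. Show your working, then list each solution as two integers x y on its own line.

530 69
561799 73140
595506410 77528331
631236232801 82179957720
669109811262650 87110677654869

[7; 1,2,7,2,1,14] for √59; ℓ=6 ⇒ convergent index 5
i=0: a=7 ⇒ p=7, q=1
…
i=2: a=2 ⇒ p=23, q=3
…
i=4: a=2 ⇒ p=361, q=47
i=5: a=1 ⇒ p=530, q=69
(x₁, y₁) = (530, 69);  530² − 59·69² = 1 ✓
n=2: (530,69)∘(530,69) = (530·530+59·69·69, 530·69+69·530) = (561799,73140)
n=3: (561799,73140)∘(530,69) = (530·561799+59·69·73140, 530·73140+69·561799) = (595506410,77528331)
n=4: (595506410,77528331)∘(530,69) = (530·595506410+59·69·77528331, 530·77528331+69·595506410) = (631236232801,82179957720)
n=5: (631236232801,82179957720)∘(530,69) = (530·631236232801+59·69·82179957720, 530·82179957720+69·631236232801) = (669109811262650,87110677654869)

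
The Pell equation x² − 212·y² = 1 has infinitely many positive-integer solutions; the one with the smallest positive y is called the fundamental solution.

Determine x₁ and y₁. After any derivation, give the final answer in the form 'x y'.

[14; 1,1,3,1,1,…,1,1,28] for √212; ℓ=14 ⇒ convergent index 13
k=0  a_k=14  p_k/q_k = 14/1
…
k=2  a_k=1  p_k/q_k = 29/2
…
k=4  a_k=1  p_k/q_k = 131/9
…
k=6  a_k=1  p_k/q_k = 364/25
k=7  a_k=6  p_k/q_k = 2417/166
…
k=9  a_k=1  p_k/q_k = 5198/357
…
k=11  a_k=3  p_k/q_k = 29135/2001
k=12  a_k=1  p_k/q_k = 37114/2549
k=13  a_k=1  p_k/q_k = 66249/4550
(x₁, y₁) = (66249, 4550);  66249² − 212·4550² = 1 ✓

66249 4550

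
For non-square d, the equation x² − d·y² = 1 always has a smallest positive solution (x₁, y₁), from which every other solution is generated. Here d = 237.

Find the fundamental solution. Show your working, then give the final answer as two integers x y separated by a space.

228151 14820

[15; 2,1,1,7,10,7,1,1,2,30] for √237; ℓ=10 ⇒ convergent index 9
i=0: a=15 ⇒ p=15, q=1
i=1: a=2 ⇒ p=31, q=2
i=2: a=1 ⇒ p=46, q=3
i=3: a=1 ⇒ p=77, q=5
i=4: a=7 ⇒ p=585, q=38
i=5: a=10 ⇒ p=5927, q=385
…
i=7: a=1 ⇒ p=48001, q=3118
i=8: a=1 ⇒ p=90075, q=5851
i=9: a=2 ⇒ p=228151, q=14820
fundamental: x₁=228151, y₁=14820  (since 52052878801 − 237·219632400 = 1)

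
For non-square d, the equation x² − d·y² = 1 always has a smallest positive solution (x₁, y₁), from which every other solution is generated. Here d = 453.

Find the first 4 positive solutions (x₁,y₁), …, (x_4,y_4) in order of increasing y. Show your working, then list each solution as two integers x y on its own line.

1653751 77700
5469784740001 256992905400
18091323967121133751 850004548596233100
59837090203895614338960001 2811391744490881177810800

√453 = [21; 3,1,1,10,14,10,1,1,3,42, …], period ℓ=10 (even) → k=9
i=0: a=21 ⇒ p=21, q=1
…
i=2: a=1 ⇒ p=85, q=4
…
i=4: a=10 ⇒ p=1575, q=74
i=5: a=14 ⇒ p=22199, q=1043
i=6: a=10 ⇒ p=223565, q=10504
i=7: a=1 ⇒ p=245764, q=11547
i=8: a=1 ⇒ p=469329, q=22051
i=9: a=3 ⇒ p=1653751, q=77700
(x₁, y₁) = (1653751, 77700);  1653751² − 453·77700² = 1 ✓
(x_2, y_2) = (1653751·1653751 + 453·77700·77700, 1653751·77700 + 77700·1653751) = (5469784740001, 256992905400)
(x_3, y_3) = (1653751·5469784740001 + 453·77700·256992905400, 1653751·256992905400 + 77700·5469784740001) = (18091323967121133751, 850004548596233100)
(x_4, y_4) = (1653751·18091323967121133751 + 453·77700·850004548596233100, 1653751·850004548596233100 + 77700·18091323967121133751) = (59837090203895614338960001, 2811391744490881177810800)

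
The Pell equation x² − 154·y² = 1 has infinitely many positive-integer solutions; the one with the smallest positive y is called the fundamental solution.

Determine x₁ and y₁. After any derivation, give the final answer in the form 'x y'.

√154 → a₀=12, period (2,2,3,1,2,1,3,2,2,24); ℓ=10 even so k=9
a_0=12:  p_0=12·1+0=12,  q_0=12·0+1=1
…
a_2=2:  p_2=2·25+12=62,  q_2=2·2+1=5
a_3=3:  p_3=3·62+25=211,  q_3=3·5+2=17
…
a_5=2:  p_5=2·273+211=757,  q_5=2·22+17=61
…
a_8=2:  p_8=2·3847+1030=8724,  q_8=2·310+83=703
a_9=2:  p_9=2·8724+3847=21295,  q_9=2·703+310=1716
(x₁, y₁) = (21295, 1716);  21295² − 154·1716² = 1 ✓

21295 1716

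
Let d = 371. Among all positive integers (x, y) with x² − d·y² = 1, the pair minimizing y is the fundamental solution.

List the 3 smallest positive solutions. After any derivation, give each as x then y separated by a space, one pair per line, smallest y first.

1695 88
5746049 298320
19479104415 1011304712

√371 = [19; 3,1,4,1,3,38, …], period ℓ=6 (even) → k=5
i=0: a=19 ⇒ p=19, q=1
…
i=2: a=1 ⇒ p=77, q=4
…
i=4: a=1 ⇒ p=443, q=23
i=5: a=3 ⇒ p=1695, q=88
→ (1695, 88).  Check: 1695²=2873025, 371·88²=2873024, difference 1.
n=2: (1695,88)∘(1695,88) = (1695·1695+371·88·88, 1695·88+88·1695) = (5746049,298320)
n=3: (5746049,298320)∘(1695,88) = (1695·5746049+371·88·298320, 1695·298320+88·5746049) = (19479104415,1011304712)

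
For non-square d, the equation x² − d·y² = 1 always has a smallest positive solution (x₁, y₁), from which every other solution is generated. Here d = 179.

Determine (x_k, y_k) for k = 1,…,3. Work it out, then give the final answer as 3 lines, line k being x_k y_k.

4190210 313191
35115719688199 2624672120220
294284479589372473370 21995854729733779209

d=179: √d = [13; 2,1,1,1,3,…,1,2,26] (ℓ=14, even), read p_13/q_13
a_0=13:  p_0=13·1+0=13,  q_0=13·0+1=1
…
a_10=1:  p_10=1·438125+137042=575167,  q_10=1·32747+10243=42990
…
a_12=1:  p_12=1·1013292+575167=1588459,  q_12=1·75737+42990=118727
a_13=2:  p_13=2·1588459+1013292=4190210,  q_13=2·118727+75737=313191
→ (4190210, 313191).  Check: 4190210²=17557859844100, 179·313191²=17557859844099, difference 1.
(4190210+313191√179)^2 = 35115719688199 + 2624672120220√179
(4190210+313191√179)^3 = 294284479589372473370 + 21995854729733779209√179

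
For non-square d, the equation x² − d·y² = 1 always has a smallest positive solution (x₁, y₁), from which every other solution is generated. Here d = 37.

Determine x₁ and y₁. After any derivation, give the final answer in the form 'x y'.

73 12

√37 = [6; 12, …], period ℓ=1 (odd) → k=1
k=0  a_k=6  p_k/q_k = 6/1
k=1  a_k=12  p_k/q_k = 73/12
(x₁, y₁) = (73, 12);  73² − 37·12² = 1 ✓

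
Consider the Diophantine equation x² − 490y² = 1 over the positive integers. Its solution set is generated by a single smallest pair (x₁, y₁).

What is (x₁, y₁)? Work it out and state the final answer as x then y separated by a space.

1039681 46968

[22; 7,2,1,4,4,4,1,2,7,44] for √490; ℓ=10 ⇒ convergent index 9
a_0=22:  p_0=22·1+0=22,  q_0=22·0+1=1
…
a_3=1:  p_3=1·332+155=487,  q_3=1·15+7=22
…
a_8=2:  p_8=2·50315+40708=141338,  q_8=2·2273+1839=6385
a_9=7:  p_9=7·141338+50315=1039681,  q_9=7·6385+2273=46968
(x₁, y₁) = (1039681, 46968);  1039681² − 490·46968² = 1 ✓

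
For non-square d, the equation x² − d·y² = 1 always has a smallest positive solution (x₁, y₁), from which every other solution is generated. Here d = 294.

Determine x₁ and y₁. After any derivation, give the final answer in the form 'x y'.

4801 280

[17; 6,1,4,1,6,34] for √294; ℓ=6 ⇒ convergent index 5
step 0: (17, 1)  from 17·(1,0) + (0,1)
step 1: (103, 6)  from 6·(17,1) + (1,0)
…
step 3: (583, 34)  from 4·(120,7) + (103,6)
step 4: (703, 41)  from 1·(583,34) + (120,7)
step 5: (4801, 280)  from 6·(703,41) + (583,34)
(x₁, y₁) = (4801, 280);  4801² − 294·280² = 1 ✓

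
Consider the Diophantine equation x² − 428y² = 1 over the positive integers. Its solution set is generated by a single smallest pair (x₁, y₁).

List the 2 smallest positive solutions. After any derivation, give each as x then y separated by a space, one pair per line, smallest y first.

1850887 89466
6851565373537 331182912684

[20; 1,2,4,1,5,10,5,1,4,2,1,40] for √428; ℓ=12 ⇒ convergent index 11
i=0: a=20 ⇒ p=20, q=1
i=1: a=1 ⇒ p=21, q=1
…
i=5: a=5 ⇒ p=1924, q=93
i=6: a=10 ⇒ p=19571, q=946
i=7: a=5 ⇒ p=99779, q=4823
…
i=10: a=2 ⇒ p=1273708, q=61567
i=11: a=1 ⇒ p=1850887, q=89466
(x₁, y₁) = (1850887, 89466);  1850887² − 428·89466² = 1 ✓
(x_2, y_2) = (1850887·1850887 + 428·89466·89466, 1850887·89466 + 89466·1850887) = (6851565373537, 331182912684)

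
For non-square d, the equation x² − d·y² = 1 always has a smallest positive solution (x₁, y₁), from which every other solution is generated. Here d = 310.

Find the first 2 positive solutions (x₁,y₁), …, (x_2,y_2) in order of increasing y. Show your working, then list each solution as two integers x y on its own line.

[17; 1,1,1,1,5,…,1,1,34] for √310; ℓ=16 ⇒ convergent index 15
i=0: a=17 ⇒ p=17, q=1
i=1: a=1 ⇒ p=18, q=1
…
i=3: a=1 ⇒ p=53, q=3
…
i=6: a=3 ⇒ p=1567, q=89
i=7: a=1 ⇒ p=2060, q=117
i=8: a=2 ⇒ p=5687, q=323
i=9: a=1 ⇒ p=7747, q=440
i=10: a=3 ⇒ p=28928, q=1643
…
i=14: a=1 ⇒ p=515017, q=29251
i=15: a=1 ⇒ p=848719, q=48204
→ (848719, 48204).  Check: 848719²=720323940961, 310·48204²=720323940960, difference 1.
(848719+48204√310)^2 = 1440647881921 + 81823301352√310

848719 48204
1440647881921 81823301352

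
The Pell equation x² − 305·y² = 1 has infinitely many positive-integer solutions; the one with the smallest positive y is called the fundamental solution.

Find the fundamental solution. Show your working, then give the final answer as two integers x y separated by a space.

√305 = [17; 2,6,2,34, …], period ℓ=4 (even) → k=3
i=0: a=17 ⇒ p=17, q=1
…
i=2: a=6 ⇒ p=227, q=13
i=3: a=2 ⇒ p=489, q=28
(x₁, y₁) = (489, 28);  489² − 305·28² = 1 ✓

489 28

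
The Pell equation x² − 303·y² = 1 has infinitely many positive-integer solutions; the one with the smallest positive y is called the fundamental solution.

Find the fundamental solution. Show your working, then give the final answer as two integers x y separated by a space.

2524 145

√303 = [17; 2,2,5,2,2,34, …], period ℓ=6 (even) → k=5
a_0=17:  p_0=17·1+0=17,  q_0=17·0+1=1
a_1=2:  p_1=2·17+1=35,  q_1=2·1+0=2
a_2=2:  p_2=2·35+17=87,  q_2=2·2+1=5
a_3=5:  p_3=5·87+35=470,  q_3=5·5+2=27
a_4=2:  p_4=2·470+87=1027,  q_4=2·27+5=59
a_5=2:  p_5=2·1027+470=2524,  q_5=2·59+27=145
(x₁, y₁) = (2524, 145);  2524² − 303·145² = 1 ✓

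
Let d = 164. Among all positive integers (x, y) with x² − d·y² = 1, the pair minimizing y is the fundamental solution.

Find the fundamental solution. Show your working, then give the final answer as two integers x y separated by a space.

d=164: √d = [12; 1,4,6,4,1,24] (ℓ=6, even), read p_5/q_5
k=0  a_k=12  p_k/q_k = 12/1
k=1  a_k=1  p_k/q_k = 13/1
k=2  a_k=4  p_k/q_k = 64/5
k=3  a_k=6  p_k/q_k = 397/31
k=4  a_k=4  p_k/q_k = 1652/129
k=5  a_k=1  p_k/q_k = 2049/160
fundamental: x₁=2049, y₁=160  (since 4198401 − 164·25600 = 1)

2049 160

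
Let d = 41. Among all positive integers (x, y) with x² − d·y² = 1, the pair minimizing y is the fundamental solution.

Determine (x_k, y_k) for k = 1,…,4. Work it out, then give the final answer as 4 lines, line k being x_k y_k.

[6; 2,2,12] for √41; ℓ=3 ⇒ convergent index 5
step 0: (6, 1)  from 6·(1,0) + (0,1)
…
step 2: (32, 5)  from 2·(13,2) + (6,1)
step 3: (397, 62)  from 12·(32,5) + (13,2)
step 4: (826, 129)  from 2·(397,62) + (32,5)
step 5: (2049, 320)  from 2·(826,129) + (397,62)
→ (2049, 320).  Check: 2049²=4198401, 41·320²=4198400, difference 1.
k=2:  x_2 = 2049·2049+41·320·320 = 8396801,  y_2 = 2049·320+320·2049 = 1311360
k=3:  x_3 = 2049·8396801+41·320·1311360 = 34410088449,  y_3 = 2049·1311360+320·8396801 = 5373952960
k=4:  x_4 = 2049·34410088449+41·320·5373952960 = 141012534067201,  y_4 = 2049·5373952960+320·34410088449 = 22022457918720

2049 320
8396801 1311360
34410088449 5373952960
141012534067201 22022457918720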